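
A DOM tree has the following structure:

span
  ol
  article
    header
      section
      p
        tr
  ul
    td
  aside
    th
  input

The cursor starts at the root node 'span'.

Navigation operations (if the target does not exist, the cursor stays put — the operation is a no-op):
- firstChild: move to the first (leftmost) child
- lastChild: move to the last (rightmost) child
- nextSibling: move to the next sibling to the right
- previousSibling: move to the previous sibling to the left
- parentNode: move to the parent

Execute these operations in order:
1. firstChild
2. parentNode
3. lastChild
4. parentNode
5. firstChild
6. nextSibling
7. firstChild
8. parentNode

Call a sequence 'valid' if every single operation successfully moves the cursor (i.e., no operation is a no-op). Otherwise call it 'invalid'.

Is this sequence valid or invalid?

Answer: valid

Derivation:
After 1 (firstChild): ol
After 2 (parentNode): span
After 3 (lastChild): input
After 4 (parentNode): span
After 5 (firstChild): ol
After 6 (nextSibling): article
After 7 (firstChild): header
After 8 (parentNode): article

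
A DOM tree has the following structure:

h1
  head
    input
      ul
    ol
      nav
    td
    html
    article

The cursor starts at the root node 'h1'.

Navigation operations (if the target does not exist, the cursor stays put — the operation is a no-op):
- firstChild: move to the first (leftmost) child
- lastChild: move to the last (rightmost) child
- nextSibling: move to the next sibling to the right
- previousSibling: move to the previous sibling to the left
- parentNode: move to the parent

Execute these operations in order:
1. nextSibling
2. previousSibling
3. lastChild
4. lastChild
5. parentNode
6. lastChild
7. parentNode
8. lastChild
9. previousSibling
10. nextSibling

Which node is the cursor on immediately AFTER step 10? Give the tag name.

Answer: article

Derivation:
After 1 (nextSibling): h1 (no-op, stayed)
After 2 (previousSibling): h1 (no-op, stayed)
After 3 (lastChild): head
After 4 (lastChild): article
After 5 (parentNode): head
After 6 (lastChild): article
After 7 (parentNode): head
After 8 (lastChild): article
After 9 (previousSibling): html
After 10 (nextSibling): article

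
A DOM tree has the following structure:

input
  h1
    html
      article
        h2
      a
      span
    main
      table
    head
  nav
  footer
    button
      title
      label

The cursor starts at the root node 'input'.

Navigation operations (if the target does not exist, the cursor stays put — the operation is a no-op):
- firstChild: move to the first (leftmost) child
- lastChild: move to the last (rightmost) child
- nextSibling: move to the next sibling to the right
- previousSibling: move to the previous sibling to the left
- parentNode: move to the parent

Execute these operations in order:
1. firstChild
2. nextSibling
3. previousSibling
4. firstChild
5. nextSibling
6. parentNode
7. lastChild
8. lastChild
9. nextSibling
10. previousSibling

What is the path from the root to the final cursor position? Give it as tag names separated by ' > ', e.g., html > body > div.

After 1 (firstChild): h1
After 2 (nextSibling): nav
After 3 (previousSibling): h1
After 4 (firstChild): html
After 5 (nextSibling): main
After 6 (parentNode): h1
After 7 (lastChild): head
After 8 (lastChild): head (no-op, stayed)
After 9 (nextSibling): head (no-op, stayed)
After 10 (previousSibling): main

Answer: input > h1 > main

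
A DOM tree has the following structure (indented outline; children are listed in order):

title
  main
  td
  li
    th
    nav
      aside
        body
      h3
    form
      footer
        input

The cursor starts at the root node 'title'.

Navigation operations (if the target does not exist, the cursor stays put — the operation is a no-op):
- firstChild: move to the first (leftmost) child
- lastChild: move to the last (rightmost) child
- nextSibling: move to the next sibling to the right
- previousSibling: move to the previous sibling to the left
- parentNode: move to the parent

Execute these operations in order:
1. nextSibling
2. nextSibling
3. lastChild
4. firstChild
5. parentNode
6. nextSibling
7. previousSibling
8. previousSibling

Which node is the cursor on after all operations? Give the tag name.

Answer: main

Derivation:
After 1 (nextSibling): title (no-op, stayed)
After 2 (nextSibling): title (no-op, stayed)
After 3 (lastChild): li
After 4 (firstChild): th
After 5 (parentNode): li
After 6 (nextSibling): li (no-op, stayed)
After 7 (previousSibling): td
After 8 (previousSibling): main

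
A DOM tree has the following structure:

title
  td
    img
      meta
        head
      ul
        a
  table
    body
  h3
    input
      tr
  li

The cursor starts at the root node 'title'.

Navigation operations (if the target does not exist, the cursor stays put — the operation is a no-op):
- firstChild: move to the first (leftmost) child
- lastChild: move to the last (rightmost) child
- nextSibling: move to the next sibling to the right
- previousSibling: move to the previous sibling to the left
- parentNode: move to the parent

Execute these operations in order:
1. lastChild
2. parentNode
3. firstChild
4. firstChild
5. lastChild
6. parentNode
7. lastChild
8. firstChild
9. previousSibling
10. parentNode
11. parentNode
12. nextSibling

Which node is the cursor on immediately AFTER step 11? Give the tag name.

After 1 (lastChild): li
After 2 (parentNode): title
After 3 (firstChild): td
After 4 (firstChild): img
After 5 (lastChild): ul
After 6 (parentNode): img
After 7 (lastChild): ul
After 8 (firstChild): a
After 9 (previousSibling): a (no-op, stayed)
After 10 (parentNode): ul
After 11 (parentNode): img

Answer: img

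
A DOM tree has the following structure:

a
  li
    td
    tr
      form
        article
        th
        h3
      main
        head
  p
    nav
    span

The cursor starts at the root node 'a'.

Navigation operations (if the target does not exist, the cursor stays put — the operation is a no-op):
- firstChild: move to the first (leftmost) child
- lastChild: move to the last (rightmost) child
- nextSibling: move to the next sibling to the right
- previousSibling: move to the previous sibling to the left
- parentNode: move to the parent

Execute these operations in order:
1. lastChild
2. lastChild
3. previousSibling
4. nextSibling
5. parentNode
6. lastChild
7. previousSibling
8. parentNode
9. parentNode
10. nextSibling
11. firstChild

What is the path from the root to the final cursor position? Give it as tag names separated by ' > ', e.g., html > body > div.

Answer: a > li

Derivation:
After 1 (lastChild): p
After 2 (lastChild): span
After 3 (previousSibling): nav
After 4 (nextSibling): span
After 5 (parentNode): p
After 6 (lastChild): span
After 7 (previousSibling): nav
After 8 (parentNode): p
After 9 (parentNode): a
After 10 (nextSibling): a (no-op, stayed)
After 11 (firstChild): li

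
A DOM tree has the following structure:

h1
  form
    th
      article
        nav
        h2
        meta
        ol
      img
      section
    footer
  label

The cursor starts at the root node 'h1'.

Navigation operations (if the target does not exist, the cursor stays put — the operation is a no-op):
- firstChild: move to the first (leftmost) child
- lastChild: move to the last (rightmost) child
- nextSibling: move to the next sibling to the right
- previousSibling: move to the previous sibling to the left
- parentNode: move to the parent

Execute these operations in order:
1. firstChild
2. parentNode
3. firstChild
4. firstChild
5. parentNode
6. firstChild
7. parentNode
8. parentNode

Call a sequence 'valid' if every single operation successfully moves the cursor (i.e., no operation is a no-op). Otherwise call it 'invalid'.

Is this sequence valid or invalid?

Answer: valid

Derivation:
After 1 (firstChild): form
After 2 (parentNode): h1
After 3 (firstChild): form
After 4 (firstChild): th
After 5 (parentNode): form
After 6 (firstChild): th
After 7 (parentNode): form
After 8 (parentNode): h1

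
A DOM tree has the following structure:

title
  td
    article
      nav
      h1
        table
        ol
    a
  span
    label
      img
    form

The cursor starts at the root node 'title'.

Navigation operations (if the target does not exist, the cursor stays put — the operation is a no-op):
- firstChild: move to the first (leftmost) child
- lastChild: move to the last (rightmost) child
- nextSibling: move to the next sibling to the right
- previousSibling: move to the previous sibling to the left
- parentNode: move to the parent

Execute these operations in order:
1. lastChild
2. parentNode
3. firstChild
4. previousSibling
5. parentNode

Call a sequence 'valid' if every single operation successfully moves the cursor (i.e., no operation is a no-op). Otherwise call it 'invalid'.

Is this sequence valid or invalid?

After 1 (lastChild): span
After 2 (parentNode): title
After 3 (firstChild): td
After 4 (previousSibling): td (no-op, stayed)
After 5 (parentNode): title

Answer: invalid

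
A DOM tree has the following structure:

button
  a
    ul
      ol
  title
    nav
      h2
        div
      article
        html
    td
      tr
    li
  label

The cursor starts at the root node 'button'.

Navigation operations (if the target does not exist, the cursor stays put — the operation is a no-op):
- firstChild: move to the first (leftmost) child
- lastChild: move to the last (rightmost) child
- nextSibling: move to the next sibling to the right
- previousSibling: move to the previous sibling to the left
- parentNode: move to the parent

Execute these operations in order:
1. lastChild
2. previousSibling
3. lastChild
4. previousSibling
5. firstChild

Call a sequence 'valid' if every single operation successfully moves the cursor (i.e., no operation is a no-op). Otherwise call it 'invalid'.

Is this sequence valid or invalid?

After 1 (lastChild): label
After 2 (previousSibling): title
After 3 (lastChild): li
After 4 (previousSibling): td
After 5 (firstChild): tr

Answer: valid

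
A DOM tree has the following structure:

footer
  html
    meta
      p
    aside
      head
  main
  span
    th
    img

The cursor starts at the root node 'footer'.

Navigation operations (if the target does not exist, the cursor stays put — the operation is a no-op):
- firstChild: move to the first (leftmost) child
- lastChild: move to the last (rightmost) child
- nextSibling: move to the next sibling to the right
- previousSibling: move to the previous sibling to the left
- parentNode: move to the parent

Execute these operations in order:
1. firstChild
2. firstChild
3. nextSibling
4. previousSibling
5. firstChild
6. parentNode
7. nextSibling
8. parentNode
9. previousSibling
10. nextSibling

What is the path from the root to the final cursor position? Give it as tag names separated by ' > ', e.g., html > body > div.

Answer: footer > main

Derivation:
After 1 (firstChild): html
After 2 (firstChild): meta
After 3 (nextSibling): aside
After 4 (previousSibling): meta
After 5 (firstChild): p
After 6 (parentNode): meta
After 7 (nextSibling): aside
After 8 (parentNode): html
After 9 (previousSibling): html (no-op, stayed)
After 10 (nextSibling): main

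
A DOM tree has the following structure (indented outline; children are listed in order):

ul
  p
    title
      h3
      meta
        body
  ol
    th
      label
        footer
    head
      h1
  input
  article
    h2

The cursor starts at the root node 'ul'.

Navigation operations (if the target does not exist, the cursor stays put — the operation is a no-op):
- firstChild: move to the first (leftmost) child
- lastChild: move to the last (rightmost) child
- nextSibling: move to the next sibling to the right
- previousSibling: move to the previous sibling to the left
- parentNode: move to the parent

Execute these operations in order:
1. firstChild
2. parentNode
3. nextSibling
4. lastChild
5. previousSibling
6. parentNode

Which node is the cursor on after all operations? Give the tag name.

Answer: ul

Derivation:
After 1 (firstChild): p
After 2 (parentNode): ul
After 3 (nextSibling): ul (no-op, stayed)
After 4 (lastChild): article
After 5 (previousSibling): input
After 6 (parentNode): ul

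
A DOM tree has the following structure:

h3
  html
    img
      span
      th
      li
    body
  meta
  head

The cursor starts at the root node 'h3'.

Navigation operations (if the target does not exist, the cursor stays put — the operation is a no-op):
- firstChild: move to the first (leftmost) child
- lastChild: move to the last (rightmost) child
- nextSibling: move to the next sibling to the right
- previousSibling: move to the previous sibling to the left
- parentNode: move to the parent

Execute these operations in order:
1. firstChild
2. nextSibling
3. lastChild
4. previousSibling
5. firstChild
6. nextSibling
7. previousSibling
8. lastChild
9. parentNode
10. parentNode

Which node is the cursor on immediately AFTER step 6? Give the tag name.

Answer: body

Derivation:
After 1 (firstChild): html
After 2 (nextSibling): meta
After 3 (lastChild): meta (no-op, stayed)
After 4 (previousSibling): html
After 5 (firstChild): img
After 6 (nextSibling): body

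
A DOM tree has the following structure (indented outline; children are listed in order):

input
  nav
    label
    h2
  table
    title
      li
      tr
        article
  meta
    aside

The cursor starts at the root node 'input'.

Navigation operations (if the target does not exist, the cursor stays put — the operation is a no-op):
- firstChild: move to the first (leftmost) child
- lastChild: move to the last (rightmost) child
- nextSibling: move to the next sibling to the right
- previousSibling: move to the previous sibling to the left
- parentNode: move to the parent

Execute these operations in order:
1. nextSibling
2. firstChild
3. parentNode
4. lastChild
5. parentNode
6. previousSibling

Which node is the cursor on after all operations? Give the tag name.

After 1 (nextSibling): input (no-op, stayed)
After 2 (firstChild): nav
After 3 (parentNode): input
After 4 (lastChild): meta
After 5 (parentNode): input
After 6 (previousSibling): input (no-op, stayed)

Answer: input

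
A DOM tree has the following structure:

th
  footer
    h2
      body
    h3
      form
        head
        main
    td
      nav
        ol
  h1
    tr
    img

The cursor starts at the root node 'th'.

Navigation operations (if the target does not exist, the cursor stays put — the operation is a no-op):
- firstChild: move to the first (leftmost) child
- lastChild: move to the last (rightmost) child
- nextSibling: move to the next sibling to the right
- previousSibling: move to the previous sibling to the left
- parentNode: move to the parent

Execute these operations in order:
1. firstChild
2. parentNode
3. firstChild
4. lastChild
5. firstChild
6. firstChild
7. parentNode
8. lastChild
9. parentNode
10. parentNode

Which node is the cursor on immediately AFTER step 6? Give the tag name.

Answer: ol

Derivation:
After 1 (firstChild): footer
After 2 (parentNode): th
After 3 (firstChild): footer
After 4 (lastChild): td
After 5 (firstChild): nav
After 6 (firstChild): ol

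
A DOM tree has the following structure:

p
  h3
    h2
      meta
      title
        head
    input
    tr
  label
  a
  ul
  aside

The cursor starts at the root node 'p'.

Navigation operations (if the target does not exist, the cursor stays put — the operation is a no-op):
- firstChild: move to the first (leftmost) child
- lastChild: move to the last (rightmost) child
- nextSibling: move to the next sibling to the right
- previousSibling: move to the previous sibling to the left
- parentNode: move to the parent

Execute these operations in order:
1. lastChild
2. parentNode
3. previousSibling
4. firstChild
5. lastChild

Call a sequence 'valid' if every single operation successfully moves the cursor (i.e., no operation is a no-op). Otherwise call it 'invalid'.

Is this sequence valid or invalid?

Answer: invalid

Derivation:
After 1 (lastChild): aside
After 2 (parentNode): p
After 3 (previousSibling): p (no-op, stayed)
After 4 (firstChild): h3
After 5 (lastChild): tr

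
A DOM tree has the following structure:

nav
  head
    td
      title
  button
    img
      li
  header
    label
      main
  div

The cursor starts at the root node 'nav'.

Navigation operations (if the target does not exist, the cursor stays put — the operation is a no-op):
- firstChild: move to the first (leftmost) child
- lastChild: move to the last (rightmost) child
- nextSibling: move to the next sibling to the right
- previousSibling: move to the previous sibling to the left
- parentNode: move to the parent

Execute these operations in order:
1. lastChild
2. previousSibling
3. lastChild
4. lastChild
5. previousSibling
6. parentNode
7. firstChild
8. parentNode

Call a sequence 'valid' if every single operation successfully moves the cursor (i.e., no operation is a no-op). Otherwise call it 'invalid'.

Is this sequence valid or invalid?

After 1 (lastChild): div
After 2 (previousSibling): header
After 3 (lastChild): label
After 4 (lastChild): main
After 5 (previousSibling): main (no-op, stayed)
After 6 (parentNode): label
After 7 (firstChild): main
After 8 (parentNode): label

Answer: invalid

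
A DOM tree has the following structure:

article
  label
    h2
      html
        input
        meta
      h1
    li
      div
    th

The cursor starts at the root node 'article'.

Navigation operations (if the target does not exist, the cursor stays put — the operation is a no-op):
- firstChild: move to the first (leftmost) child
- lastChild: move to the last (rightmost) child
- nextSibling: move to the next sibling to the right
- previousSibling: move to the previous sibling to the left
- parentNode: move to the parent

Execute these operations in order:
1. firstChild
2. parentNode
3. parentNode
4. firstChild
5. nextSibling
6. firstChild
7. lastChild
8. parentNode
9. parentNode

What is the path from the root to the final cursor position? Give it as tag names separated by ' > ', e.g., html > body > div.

Answer: article > label

Derivation:
After 1 (firstChild): label
After 2 (parentNode): article
After 3 (parentNode): article (no-op, stayed)
After 4 (firstChild): label
After 5 (nextSibling): label (no-op, stayed)
After 6 (firstChild): h2
After 7 (lastChild): h1
After 8 (parentNode): h2
After 9 (parentNode): label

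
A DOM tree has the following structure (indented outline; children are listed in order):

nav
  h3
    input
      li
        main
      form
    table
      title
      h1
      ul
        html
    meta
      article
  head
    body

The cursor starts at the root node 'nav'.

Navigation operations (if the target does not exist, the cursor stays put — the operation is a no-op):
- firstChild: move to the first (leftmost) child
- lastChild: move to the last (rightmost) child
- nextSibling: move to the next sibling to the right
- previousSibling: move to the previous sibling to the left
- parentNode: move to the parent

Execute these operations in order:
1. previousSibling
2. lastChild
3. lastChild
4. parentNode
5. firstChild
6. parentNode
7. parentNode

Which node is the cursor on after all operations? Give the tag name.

After 1 (previousSibling): nav (no-op, stayed)
After 2 (lastChild): head
After 3 (lastChild): body
After 4 (parentNode): head
After 5 (firstChild): body
After 6 (parentNode): head
After 7 (parentNode): nav

Answer: nav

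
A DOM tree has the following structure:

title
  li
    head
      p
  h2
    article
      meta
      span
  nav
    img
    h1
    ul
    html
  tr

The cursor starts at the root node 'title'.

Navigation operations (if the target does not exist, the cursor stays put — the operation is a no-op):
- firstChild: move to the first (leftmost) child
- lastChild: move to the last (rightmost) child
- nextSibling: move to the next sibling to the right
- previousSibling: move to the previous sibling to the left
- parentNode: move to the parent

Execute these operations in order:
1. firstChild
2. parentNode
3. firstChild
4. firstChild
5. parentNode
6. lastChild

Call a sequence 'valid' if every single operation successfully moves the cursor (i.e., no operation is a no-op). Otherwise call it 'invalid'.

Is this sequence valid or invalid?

After 1 (firstChild): li
After 2 (parentNode): title
After 3 (firstChild): li
After 4 (firstChild): head
After 5 (parentNode): li
After 6 (lastChild): head

Answer: valid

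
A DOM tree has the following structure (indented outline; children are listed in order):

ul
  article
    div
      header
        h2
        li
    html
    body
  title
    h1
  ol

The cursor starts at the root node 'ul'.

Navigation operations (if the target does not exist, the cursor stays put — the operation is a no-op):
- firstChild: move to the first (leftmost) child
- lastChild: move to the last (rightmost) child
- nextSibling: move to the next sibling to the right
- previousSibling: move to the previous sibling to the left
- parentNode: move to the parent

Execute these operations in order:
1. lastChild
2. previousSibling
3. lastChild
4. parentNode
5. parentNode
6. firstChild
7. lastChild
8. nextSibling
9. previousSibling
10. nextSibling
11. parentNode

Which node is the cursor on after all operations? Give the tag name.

After 1 (lastChild): ol
After 2 (previousSibling): title
After 3 (lastChild): h1
After 4 (parentNode): title
After 5 (parentNode): ul
After 6 (firstChild): article
After 7 (lastChild): body
After 8 (nextSibling): body (no-op, stayed)
After 9 (previousSibling): html
After 10 (nextSibling): body
After 11 (parentNode): article

Answer: article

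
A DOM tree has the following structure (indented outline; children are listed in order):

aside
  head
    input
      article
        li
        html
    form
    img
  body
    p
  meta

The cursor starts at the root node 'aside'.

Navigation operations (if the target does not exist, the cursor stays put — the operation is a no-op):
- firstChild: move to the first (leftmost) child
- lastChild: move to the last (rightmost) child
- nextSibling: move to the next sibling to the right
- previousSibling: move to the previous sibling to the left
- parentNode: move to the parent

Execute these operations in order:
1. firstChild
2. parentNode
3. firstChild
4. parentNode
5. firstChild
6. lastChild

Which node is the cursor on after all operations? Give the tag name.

After 1 (firstChild): head
After 2 (parentNode): aside
After 3 (firstChild): head
After 4 (parentNode): aside
After 5 (firstChild): head
After 6 (lastChild): img

Answer: img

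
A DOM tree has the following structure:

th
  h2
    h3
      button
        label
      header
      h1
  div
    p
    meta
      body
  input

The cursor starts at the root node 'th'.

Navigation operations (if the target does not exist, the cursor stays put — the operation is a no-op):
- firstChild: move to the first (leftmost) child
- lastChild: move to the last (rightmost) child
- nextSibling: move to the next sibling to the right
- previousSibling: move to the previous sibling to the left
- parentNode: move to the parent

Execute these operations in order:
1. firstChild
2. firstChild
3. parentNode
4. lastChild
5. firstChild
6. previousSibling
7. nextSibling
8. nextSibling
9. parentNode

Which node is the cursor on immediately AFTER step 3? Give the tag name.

Answer: h2

Derivation:
After 1 (firstChild): h2
After 2 (firstChild): h3
After 3 (parentNode): h2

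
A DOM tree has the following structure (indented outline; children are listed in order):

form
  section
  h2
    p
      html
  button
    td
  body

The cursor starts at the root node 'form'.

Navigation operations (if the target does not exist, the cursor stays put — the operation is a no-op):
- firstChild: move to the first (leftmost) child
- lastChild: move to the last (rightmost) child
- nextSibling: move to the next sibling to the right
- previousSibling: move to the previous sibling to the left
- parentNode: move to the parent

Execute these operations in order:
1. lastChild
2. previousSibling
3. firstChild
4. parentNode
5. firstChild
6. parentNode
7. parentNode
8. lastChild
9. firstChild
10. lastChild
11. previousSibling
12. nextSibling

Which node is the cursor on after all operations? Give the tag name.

After 1 (lastChild): body
After 2 (previousSibling): button
After 3 (firstChild): td
After 4 (parentNode): button
After 5 (firstChild): td
After 6 (parentNode): button
After 7 (parentNode): form
After 8 (lastChild): body
After 9 (firstChild): body (no-op, stayed)
After 10 (lastChild): body (no-op, stayed)
After 11 (previousSibling): button
After 12 (nextSibling): body

Answer: body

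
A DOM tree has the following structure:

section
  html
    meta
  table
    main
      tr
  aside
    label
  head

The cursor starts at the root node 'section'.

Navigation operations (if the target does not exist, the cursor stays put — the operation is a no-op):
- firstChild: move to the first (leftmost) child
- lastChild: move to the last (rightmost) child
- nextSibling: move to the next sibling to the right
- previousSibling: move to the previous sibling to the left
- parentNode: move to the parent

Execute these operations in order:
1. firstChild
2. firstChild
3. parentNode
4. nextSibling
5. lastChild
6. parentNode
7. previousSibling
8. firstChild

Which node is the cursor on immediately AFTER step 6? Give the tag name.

Answer: table

Derivation:
After 1 (firstChild): html
After 2 (firstChild): meta
After 3 (parentNode): html
After 4 (nextSibling): table
After 5 (lastChild): main
After 6 (parentNode): table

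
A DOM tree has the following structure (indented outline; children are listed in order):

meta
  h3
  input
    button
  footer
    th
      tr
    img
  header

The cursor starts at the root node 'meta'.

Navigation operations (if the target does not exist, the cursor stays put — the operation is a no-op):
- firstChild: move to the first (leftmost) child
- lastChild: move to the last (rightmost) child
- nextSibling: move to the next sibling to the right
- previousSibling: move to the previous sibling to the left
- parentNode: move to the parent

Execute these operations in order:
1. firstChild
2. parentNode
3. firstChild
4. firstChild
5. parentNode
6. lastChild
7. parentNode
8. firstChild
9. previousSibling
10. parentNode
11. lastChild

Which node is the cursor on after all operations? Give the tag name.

After 1 (firstChild): h3
After 2 (parentNode): meta
After 3 (firstChild): h3
After 4 (firstChild): h3 (no-op, stayed)
After 5 (parentNode): meta
After 6 (lastChild): header
After 7 (parentNode): meta
After 8 (firstChild): h3
After 9 (previousSibling): h3 (no-op, stayed)
After 10 (parentNode): meta
After 11 (lastChild): header

Answer: header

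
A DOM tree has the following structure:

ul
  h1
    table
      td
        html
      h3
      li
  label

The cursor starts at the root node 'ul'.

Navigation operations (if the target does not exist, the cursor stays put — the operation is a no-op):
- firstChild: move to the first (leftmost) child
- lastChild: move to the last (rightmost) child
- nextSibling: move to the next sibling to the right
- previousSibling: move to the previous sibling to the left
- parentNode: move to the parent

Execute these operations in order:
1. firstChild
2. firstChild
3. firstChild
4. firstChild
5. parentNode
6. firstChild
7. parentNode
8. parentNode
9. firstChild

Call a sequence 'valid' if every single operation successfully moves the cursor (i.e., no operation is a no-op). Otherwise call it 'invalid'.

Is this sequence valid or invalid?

After 1 (firstChild): h1
After 2 (firstChild): table
After 3 (firstChild): td
After 4 (firstChild): html
After 5 (parentNode): td
After 6 (firstChild): html
After 7 (parentNode): td
After 8 (parentNode): table
After 9 (firstChild): td

Answer: valid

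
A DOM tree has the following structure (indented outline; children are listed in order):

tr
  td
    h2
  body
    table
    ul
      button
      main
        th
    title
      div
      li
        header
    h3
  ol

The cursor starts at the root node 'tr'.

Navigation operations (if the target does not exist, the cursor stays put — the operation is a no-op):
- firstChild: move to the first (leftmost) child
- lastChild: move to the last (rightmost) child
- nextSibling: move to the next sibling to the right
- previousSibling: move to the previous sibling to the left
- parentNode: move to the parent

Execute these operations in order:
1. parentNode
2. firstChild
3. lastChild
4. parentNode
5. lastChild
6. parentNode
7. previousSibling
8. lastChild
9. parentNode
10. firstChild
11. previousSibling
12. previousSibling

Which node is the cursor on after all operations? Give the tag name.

Answer: h2

Derivation:
After 1 (parentNode): tr (no-op, stayed)
After 2 (firstChild): td
After 3 (lastChild): h2
After 4 (parentNode): td
After 5 (lastChild): h2
After 6 (parentNode): td
After 7 (previousSibling): td (no-op, stayed)
After 8 (lastChild): h2
After 9 (parentNode): td
After 10 (firstChild): h2
After 11 (previousSibling): h2 (no-op, stayed)
After 12 (previousSibling): h2 (no-op, stayed)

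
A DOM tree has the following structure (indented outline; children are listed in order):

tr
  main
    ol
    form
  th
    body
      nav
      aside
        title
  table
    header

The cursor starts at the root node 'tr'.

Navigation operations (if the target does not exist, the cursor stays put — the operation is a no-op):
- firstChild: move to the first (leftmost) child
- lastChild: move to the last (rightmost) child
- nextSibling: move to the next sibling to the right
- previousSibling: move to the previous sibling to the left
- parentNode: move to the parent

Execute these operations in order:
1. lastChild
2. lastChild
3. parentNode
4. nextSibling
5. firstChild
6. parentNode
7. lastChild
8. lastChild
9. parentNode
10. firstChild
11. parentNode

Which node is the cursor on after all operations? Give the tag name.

Answer: table

Derivation:
After 1 (lastChild): table
After 2 (lastChild): header
After 3 (parentNode): table
After 4 (nextSibling): table (no-op, stayed)
After 5 (firstChild): header
After 6 (parentNode): table
After 7 (lastChild): header
After 8 (lastChild): header (no-op, stayed)
After 9 (parentNode): table
After 10 (firstChild): header
After 11 (parentNode): table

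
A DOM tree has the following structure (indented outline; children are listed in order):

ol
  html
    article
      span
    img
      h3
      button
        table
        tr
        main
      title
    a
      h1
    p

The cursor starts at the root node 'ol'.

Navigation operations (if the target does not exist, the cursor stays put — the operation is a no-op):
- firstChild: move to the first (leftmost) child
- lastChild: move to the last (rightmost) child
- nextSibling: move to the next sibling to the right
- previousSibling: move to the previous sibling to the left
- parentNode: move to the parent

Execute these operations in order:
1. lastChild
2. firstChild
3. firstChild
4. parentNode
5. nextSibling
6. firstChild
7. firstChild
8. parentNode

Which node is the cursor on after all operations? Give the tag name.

After 1 (lastChild): html
After 2 (firstChild): article
After 3 (firstChild): span
After 4 (parentNode): article
After 5 (nextSibling): img
After 6 (firstChild): h3
After 7 (firstChild): h3 (no-op, stayed)
After 8 (parentNode): img

Answer: img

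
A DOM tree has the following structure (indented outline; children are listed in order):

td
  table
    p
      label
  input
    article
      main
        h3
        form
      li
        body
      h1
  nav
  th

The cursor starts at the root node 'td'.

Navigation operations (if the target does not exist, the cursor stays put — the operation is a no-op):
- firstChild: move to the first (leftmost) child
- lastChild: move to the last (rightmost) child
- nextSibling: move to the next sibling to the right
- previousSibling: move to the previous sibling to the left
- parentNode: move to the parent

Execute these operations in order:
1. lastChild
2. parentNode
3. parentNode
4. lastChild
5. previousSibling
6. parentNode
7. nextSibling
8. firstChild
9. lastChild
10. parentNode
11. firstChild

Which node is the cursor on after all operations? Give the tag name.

Answer: p

Derivation:
After 1 (lastChild): th
After 2 (parentNode): td
After 3 (parentNode): td (no-op, stayed)
After 4 (lastChild): th
After 5 (previousSibling): nav
After 6 (parentNode): td
After 7 (nextSibling): td (no-op, stayed)
After 8 (firstChild): table
After 9 (lastChild): p
After 10 (parentNode): table
After 11 (firstChild): p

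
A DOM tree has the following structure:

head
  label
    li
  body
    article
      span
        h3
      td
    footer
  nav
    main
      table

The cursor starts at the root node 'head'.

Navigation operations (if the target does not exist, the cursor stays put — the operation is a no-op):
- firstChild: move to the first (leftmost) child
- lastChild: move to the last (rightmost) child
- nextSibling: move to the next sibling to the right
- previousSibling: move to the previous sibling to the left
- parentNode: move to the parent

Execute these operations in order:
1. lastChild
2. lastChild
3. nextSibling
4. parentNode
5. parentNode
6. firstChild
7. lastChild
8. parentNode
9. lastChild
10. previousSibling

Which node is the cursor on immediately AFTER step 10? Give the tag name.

Answer: li

Derivation:
After 1 (lastChild): nav
After 2 (lastChild): main
After 3 (nextSibling): main (no-op, stayed)
After 4 (parentNode): nav
After 5 (parentNode): head
After 6 (firstChild): label
After 7 (lastChild): li
After 8 (parentNode): label
After 9 (lastChild): li
After 10 (previousSibling): li (no-op, stayed)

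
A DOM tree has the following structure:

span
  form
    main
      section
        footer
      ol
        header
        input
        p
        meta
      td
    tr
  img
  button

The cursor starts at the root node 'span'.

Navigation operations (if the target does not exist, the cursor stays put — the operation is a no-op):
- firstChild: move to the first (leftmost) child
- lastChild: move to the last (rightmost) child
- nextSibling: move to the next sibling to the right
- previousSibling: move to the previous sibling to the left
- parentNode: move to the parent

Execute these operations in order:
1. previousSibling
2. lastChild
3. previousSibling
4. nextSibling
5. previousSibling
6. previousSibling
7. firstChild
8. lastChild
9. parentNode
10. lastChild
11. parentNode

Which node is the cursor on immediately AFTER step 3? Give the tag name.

Answer: img

Derivation:
After 1 (previousSibling): span (no-op, stayed)
After 2 (lastChild): button
After 3 (previousSibling): img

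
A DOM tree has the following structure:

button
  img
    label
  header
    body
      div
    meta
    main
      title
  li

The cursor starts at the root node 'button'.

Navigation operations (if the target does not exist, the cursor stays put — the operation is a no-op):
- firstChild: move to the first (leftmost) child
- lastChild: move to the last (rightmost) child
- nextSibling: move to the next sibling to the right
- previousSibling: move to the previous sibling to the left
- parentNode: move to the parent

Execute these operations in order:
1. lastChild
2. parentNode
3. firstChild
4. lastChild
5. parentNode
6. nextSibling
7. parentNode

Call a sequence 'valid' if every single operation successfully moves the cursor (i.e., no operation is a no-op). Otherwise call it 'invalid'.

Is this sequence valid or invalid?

Answer: valid

Derivation:
After 1 (lastChild): li
After 2 (parentNode): button
After 3 (firstChild): img
After 4 (lastChild): label
After 5 (parentNode): img
After 6 (nextSibling): header
After 7 (parentNode): button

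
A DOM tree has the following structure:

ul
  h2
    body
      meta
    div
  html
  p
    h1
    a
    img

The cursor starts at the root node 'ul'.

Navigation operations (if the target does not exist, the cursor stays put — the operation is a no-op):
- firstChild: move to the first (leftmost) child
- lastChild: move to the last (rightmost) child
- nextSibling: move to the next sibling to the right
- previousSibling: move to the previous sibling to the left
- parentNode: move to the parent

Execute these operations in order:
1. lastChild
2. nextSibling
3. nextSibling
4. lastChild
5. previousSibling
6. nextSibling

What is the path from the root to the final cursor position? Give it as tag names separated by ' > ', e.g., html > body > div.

Answer: ul > p > img

Derivation:
After 1 (lastChild): p
After 2 (nextSibling): p (no-op, stayed)
After 3 (nextSibling): p (no-op, stayed)
After 4 (lastChild): img
After 5 (previousSibling): a
After 6 (nextSibling): img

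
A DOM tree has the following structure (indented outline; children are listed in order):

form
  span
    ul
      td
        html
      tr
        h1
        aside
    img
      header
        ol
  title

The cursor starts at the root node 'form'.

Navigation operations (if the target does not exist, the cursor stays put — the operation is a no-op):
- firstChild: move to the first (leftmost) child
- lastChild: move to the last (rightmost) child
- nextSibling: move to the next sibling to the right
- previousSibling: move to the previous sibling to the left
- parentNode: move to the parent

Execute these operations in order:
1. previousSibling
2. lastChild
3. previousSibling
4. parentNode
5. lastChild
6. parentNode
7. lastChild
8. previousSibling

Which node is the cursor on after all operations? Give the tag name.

After 1 (previousSibling): form (no-op, stayed)
After 2 (lastChild): title
After 3 (previousSibling): span
After 4 (parentNode): form
After 5 (lastChild): title
After 6 (parentNode): form
After 7 (lastChild): title
After 8 (previousSibling): span

Answer: span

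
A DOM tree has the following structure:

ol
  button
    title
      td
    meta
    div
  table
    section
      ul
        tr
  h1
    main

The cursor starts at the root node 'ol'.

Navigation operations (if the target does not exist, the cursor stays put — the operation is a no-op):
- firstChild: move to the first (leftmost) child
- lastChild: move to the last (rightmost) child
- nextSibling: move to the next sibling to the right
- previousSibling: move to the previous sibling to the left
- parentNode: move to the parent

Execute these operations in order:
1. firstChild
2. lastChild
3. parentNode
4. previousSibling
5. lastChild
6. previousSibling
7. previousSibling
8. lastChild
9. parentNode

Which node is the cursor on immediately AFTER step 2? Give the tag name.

Answer: div

Derivation:
After 1 (firstChild): button
After 2 (lastChild): div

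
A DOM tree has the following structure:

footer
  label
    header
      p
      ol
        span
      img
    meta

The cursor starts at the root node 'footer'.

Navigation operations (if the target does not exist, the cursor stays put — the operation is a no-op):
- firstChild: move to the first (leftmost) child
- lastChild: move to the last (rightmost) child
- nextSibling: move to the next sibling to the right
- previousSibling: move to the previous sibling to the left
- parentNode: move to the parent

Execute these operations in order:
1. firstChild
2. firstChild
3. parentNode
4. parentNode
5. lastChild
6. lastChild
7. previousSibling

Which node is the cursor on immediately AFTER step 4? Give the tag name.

After 1 (firstChild): label
After 2 (firstChild): header
After 3 (parentNode): label
After 4 (parentNode): footer

Answer: footer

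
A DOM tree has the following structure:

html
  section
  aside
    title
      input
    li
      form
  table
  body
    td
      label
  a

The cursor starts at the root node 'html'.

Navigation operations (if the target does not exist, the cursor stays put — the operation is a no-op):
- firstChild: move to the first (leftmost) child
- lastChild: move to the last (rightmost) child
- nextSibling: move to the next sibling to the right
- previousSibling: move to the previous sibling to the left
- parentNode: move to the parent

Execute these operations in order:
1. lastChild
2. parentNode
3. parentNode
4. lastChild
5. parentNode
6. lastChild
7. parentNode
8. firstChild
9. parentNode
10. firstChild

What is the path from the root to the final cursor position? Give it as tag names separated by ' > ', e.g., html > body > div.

Answer: html > section

Derivation:
After 1 (lastChild): a
After 2 (parentNode): html
After 3 (parentNode): html (no-op, stayed)
After 4 (lastChild): a
After 5 (parentNode): html
After 6 (lastChild): a
After 7 (parentNode): html
After 8 (firstChild): section
After 9 (parentNode): html
After 10 (firstChild): section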